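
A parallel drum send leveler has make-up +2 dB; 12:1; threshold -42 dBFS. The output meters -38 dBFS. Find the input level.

Before make-up, the level was -38 − 2 = -40 dBFS.
The compressed level sits -40 − (-42) = 2 dB over threshold.
Input overshoot = R × output overshoot = 24 dB → input = -42 + 24 = -18 dBFS.

-18 dBFS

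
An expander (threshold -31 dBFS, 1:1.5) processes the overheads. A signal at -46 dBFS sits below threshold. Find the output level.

Below threshold, a 1:1.5 expander applies gain = (1.5−1)×(T − x) of attenuation.
(1.5−1) × 15 = 7.5 dB, so output = -46 − 7.5 = -53.5 dBFS.

-53.5 dBFS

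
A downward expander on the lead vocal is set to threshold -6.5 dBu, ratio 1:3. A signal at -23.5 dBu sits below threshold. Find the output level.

-57.5 dBu

Below threshold, a 1:3 expander applies gain = (3−1)×(T − x) of attenuation.
(3−1) × 17 = 34 dB, so output = -23.5 − 34 = -57.5 dBu.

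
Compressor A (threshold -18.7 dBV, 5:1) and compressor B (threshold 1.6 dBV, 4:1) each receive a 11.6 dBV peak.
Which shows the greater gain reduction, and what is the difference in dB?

A: GR = 30.3 − 30.3/5 = 24.24 dB.
B: GR = 10 − 10/4 = 7.5 dB.
A reduces 16.74 dB more.

A, by 16.74 dB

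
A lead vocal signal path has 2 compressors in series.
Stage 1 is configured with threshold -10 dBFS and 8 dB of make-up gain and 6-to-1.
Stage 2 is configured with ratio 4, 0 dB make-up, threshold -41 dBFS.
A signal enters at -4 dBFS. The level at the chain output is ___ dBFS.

Stage 1: -4 dBFS is 6 dB over -10 dBFS; at 6:1 that becomes 1 dB over, giving -9 dBFS; +8 dB make-up → -1 dBFS.
Stage 2: -1 dBFS is 40 dB over -41 dBFS; at 4:1 that becomes 10 dB over, giving -31 dBFS.

-31 dBFS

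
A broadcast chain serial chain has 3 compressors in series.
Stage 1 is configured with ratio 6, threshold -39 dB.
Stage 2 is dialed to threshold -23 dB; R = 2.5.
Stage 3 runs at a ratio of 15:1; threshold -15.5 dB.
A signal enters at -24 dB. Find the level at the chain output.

-36.5 dB

Stage 1: -24 dB is 15 dB over -39 dB; at 6:1 that becomes 2.5 dB over, giving -36.5 dB.
Stage 2: below threshold (-36.5 ≤ -23); passes unchanged; output -36.5 dB.
Stage 3: -36.5 dB is at or below the -15.5 dB threshold — no compression; output -36.5 dB.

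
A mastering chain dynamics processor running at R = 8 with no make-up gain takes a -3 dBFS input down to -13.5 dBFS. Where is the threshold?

Gain reduction = -3 − (-13.5) = 10.5 dB; output overshoot = GR / (R − 1) = 10.5 / 7 = 1.5 dB.
Threshold = output − output overshoot = -13.5 − 1.5 = -15 dBFS.

-15 dBFS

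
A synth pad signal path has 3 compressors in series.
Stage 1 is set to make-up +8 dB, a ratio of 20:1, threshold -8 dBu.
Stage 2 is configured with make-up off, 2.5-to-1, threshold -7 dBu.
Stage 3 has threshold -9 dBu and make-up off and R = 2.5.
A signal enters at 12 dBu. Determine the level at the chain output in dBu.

Stage 1: overshoot 20 dB → 20/20 = 1 dB → -7 dBu; +8 dB make-up → 1 dBu.
Stage 2: 8 dB above -7 dBu, reduced 2.5:1 to 3.2 dB above → -3.8 dBu.
Stage 3: overshoot 5.2 dB → 5.2/2.5 = 2.08 dB → -6.92 dBu.

-6.92 dBu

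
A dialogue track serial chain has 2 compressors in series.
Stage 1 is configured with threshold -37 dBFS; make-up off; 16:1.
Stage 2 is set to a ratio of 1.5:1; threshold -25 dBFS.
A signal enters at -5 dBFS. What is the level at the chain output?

-35 dBFS

Stage 1: -5 dBFS is 32 dB over -37 dBFS; at 16:1 that becomes 2 dB over, giving -35 dBFS.
Stage 2: below threshold (-35 ≤ -25); passes unchanged; output -35 dBFS.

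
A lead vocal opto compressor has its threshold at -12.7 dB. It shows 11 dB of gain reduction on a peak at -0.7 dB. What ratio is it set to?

Input overshoot = -0.7 − (-12.7) = 12 dB.
Output overshoot = 12 − 11 = 1 dB.
Ratio = input overshoot / output overshoot = 12 / 1 = 12.

12:1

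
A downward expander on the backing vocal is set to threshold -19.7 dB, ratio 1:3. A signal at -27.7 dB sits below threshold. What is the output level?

-43.7 dB

Below threshold, a 1:3 expander applies gain = (3−1)×(T − x) of attenuation.
(3−1) × 8 = 16 dB, so output = -27.7 − 16 = -43.7 dB.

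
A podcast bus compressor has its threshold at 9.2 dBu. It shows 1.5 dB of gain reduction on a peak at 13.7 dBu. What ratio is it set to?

1.5:1

Input overshoot = 13.7 − 9.2 = 4.5 dB.
Output overshoot = 4.5 − 1.5 = 3 dB.
Ratio = input overshoot / output overshoot = 4.5 / 3 = 1.5.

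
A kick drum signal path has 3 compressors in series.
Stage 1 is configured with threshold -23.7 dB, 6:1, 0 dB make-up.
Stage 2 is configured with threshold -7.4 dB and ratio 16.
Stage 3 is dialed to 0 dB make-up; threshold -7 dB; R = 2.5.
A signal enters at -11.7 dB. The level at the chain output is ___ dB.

-21.7 dB

Stage 1: -11.7 dB is 12 dB over -23.7 dB; at 6:1 that becomes 2 dB over, giving -21.7 dB.
Stage 2: below threshold (-21.7 ≤ -7.4); passes unchanged; output -21.7 dB.
Stage 3: -21.7 dB is at or below the -7 dB threshold — no compression; output -21.7 dB.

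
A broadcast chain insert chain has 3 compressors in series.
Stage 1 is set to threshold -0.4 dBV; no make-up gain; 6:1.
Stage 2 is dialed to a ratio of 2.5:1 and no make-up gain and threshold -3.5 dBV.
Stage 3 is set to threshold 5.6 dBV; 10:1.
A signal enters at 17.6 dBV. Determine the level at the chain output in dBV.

Stage 1: 18 dB above -0.4 dBV, reduced 6:1 to 3 dB above → 2.6 dBV.
Stage 2: overshoot 6.1 dB → 6.1/2.5 = 2.44 dB → -1.06 dBV.
Stage 3: -1.06 dBV is at or below the 5.6 dBV threshold — no compression; output -1.06 dBV.

-1.06 dBV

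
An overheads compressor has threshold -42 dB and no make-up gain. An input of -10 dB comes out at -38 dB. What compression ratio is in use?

Input overshoot = -10 − (-42) = 32 dB; output overshoot = -38 − (-42) = 4 dB.
Ratio = 32 / 4 = 8.

8:1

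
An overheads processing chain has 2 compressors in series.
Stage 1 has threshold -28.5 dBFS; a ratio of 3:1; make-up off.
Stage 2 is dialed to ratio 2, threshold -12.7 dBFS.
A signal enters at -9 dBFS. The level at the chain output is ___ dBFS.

-22 dBFS

Stage 1: overshoot 19.5 dB → 19.5/3 = 6.5 dB → -22 dBFS.
Stage 2: -22 dBFS ≤ -12.7 dBFS, so stage 2 doesn't engage; output -22 dBFS.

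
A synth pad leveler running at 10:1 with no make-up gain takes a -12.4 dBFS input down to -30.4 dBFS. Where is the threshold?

Input is 20 dB above T (since output overshoot × R = input overshoot: (-30.4 − T)·10 = -12.4 − T gives T = -32.4 dBFS).
Check: -32.4 + (-12.4 − (-32.4))/10 = -32.4 + 2 = -30.4 dBFS. ✓

-32.4 dBFS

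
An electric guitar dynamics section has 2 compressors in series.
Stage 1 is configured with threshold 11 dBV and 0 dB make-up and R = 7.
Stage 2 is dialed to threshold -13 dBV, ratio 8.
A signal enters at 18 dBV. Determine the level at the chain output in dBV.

-9.875 dBV

Stage 1: 18 dBV is 7 dB over 11 dBV; at 7:1 that becomes 1 dB over, giving 12 dBV.
Stage 2: 25 dB above -13 dBV, reduced 8:1 to 3.125 dB above → -9.875 dBV.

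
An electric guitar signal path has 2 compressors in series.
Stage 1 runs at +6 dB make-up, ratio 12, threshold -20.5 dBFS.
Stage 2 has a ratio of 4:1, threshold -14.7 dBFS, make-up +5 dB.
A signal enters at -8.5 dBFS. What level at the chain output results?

Stage 1: -8.5 dBFS is 12 dB over -20.5 dBFS; at 12:1 that becomes 1 dB over, giving -19.5 dBFS; +6 dB make-up → -13.5 dBFS.
Stage 2: overshoot 1.2 dB → 1.2/4 = 0.3 dB → -14.4 dBFS; +5 dB make-up → -9.4 dBFS.

-9.4 dBFS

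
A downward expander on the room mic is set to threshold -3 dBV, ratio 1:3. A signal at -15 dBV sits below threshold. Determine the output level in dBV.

-39 dBV

The input is 12 dB below the -3 dBV threshold.
A 1:3 expander multiplies undershoot by 3: 12 × 3 = 36 dB below threshold.
Output = -3 − 36 = -39 dBV.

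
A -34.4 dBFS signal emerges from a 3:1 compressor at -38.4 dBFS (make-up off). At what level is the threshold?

-40.4 dBFS

Gain reduction = -34.4 − (-38.4) = 4 dB; output overshoot = GR / (R − 1) = 4 / 2 = 2 dB.
Threshold = output − output overshoot = -38.4 − 2 = -40.4 dBFS.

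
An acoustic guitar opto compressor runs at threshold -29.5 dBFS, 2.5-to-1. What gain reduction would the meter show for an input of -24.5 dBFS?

3 dB

The signal is 5 dB above threshold.
After 2.5:1 compression the overshoot becomes 5/2.5 = 2 dB.
So the signal is attenuated by 5 − 2 = 3 dB.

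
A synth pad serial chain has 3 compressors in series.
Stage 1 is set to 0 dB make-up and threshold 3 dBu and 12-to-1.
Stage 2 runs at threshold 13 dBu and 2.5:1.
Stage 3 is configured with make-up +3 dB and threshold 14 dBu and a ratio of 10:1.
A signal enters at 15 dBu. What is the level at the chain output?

Stage 1: overshoot 12 dB → 12/12 = 1 dB → 4 dBu.
Stage 2: 4 dBu is at or below the 13 dBu threshold — no compression; output 4 dBu.
Stage 3: below threshold (4 ≤ 14); passes unchanged; make-up brings it to 7 dBu.

7 dBu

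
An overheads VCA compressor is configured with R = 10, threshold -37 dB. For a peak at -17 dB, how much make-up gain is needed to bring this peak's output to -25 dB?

Overshoot 20 dB → 20/10 = 2 dB after compression, so the compressed level is -37 + 2 = -35 dB.
Make-up = target − compressed = -25 − (-35) = 10 dB.

10 dB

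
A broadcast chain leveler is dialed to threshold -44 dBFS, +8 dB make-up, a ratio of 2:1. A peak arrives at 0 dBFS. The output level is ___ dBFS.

Overshoot: 0 − (-44) = 44 dB.
The 44 dB excess becomes 22 dB after 2:1 reduction.
Output = -44 + 22 = -22 dBFS; make-up adds 8 dB, giving -14 dBFS.

-14 dBFS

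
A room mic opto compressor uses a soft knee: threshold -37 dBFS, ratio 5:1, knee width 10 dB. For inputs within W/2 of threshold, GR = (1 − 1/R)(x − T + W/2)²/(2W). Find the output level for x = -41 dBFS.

x − T + W/2 = -41 − (-37) + 5 = 1.
GR = (1 − 1/5) × 1² / 20 = 0.8 × 1 / 20 = 0.04 dB.
Output = -41 − 0.04 = -41.04 dBFS.

-41.04 dBFS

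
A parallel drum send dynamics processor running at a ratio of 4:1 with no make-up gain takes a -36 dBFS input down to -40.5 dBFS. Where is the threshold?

-42 dBFS

Let T be the threshold. Output overshoot = (input overshoot)/R, so -40.5 − T = (-36 − T)/4.
4·(-40.5 − T) = -36 − T → 3·T = -162 − (-36) = -126.
T = -126/3 = -42 dBFS.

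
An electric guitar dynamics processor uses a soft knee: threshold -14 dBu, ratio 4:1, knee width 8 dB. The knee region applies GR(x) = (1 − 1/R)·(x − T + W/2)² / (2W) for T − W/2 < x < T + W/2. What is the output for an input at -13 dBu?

-14.171875 dBu

x − T + W/2 = -13 − (-14) + 4 = 5.
GR = (1 − 1/4) × 5² / 16 = 0.75 × 25 / 16 = 1.171875 dB.
Output = -13 − 1.171875 = -14.171875 dBu.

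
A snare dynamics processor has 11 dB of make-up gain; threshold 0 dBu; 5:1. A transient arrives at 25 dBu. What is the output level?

The input is 25 dB above the 0 dBu threshold.
The 25 dB excess becomes 5 dB after 5:1 reduction.
So the level is 0 + 5 = 5 dBu; make-up adds 11 dB, giving 16 dBu.

16 dBu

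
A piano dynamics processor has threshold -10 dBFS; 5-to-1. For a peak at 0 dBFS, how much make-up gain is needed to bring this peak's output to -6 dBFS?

Without make-up, output = threshold + overshoot/5 = -10 + 2 = -8 dBFS.
Gap to target: 2 dB.

2 dB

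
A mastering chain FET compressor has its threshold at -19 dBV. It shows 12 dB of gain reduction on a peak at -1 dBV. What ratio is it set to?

Input overshoot = -1 − (-19) = 18 dB.
Output overshoot = 18 − 12 = 6 dB.
Ratio = input overshoot / output overshoot = 18 / 6 = 3.

3:1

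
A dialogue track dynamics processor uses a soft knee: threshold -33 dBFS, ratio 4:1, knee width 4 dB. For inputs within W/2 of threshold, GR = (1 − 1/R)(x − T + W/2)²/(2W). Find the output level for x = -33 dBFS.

x − T + W/2 = -33 − (-33) + 2 = 2.
GR = (1 − 1/4) × 2² / 8 = 0.75 × 4 / 8 = 0.375 dB.
Output = -33 − 0.375 = -33.375 dBFS.

-33.375 dBFS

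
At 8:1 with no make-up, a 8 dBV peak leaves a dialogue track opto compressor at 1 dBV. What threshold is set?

Input is 8 dB above T (since output overshoot × R = input overshoot: (1 − T)·8 = 8 − T gives T = 0 dBV).
Check: 0 + (8 − 0)/8 = 0 + 1 = 1 dBV. ✓

0 dBV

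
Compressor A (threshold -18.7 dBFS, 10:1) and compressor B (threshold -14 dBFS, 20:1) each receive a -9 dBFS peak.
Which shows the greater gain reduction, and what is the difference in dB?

A: overshoot 9.7 dB → output overshoot 0.97 dB → GR 8.73 dB.
B: overshoot 5 dB → output overshoot 0.25 dB → GR 4.75 dB.
A applies 3.98 dB more gain reduction.

A, by 3.98 dB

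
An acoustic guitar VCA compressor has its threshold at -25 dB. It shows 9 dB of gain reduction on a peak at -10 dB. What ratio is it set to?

Input overshoot = -10 − (-25) = 15 dB.
Output overshoot = 15 − 9 = 6 dB.
Ratio = input overshoot / output overshoot = 15 / 6 = 2.5.

2.5:1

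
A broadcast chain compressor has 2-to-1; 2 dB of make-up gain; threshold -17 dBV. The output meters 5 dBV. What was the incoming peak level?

23 dBV

Remove make-up: 5 − 2 = 3 dBV.
Post-compression overshoot = 3 − (-17) = 20 dB.
Before 2:1 compression the overshoot was 20 × 2 = 40 dB, so input = -17 + 40 = 23 dBV.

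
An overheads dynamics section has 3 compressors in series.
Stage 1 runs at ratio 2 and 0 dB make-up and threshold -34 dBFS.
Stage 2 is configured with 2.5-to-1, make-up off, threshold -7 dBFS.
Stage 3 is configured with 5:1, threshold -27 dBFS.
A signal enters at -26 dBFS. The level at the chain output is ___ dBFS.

Stage 1: -26 dBFS is 8 dB over -34 dBFS; at 2:1 that becomes 4 dB over, giving -30 dBFS.
Stage 2: -30 dBFS is at or below the -7 dBFS threshold — no compression; output -30 dBFS.
Stage 3: below threshold (-30 ≤ -27); passes unchanged; output -30 dBFS.

-30 dBFS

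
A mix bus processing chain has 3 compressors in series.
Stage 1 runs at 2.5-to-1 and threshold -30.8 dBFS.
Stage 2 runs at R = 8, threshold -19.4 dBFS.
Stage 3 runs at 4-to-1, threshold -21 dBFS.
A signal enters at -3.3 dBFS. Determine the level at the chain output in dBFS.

-20.7 dBFS

Stage 1: 27.5 dB above -30.8 dBFS, reduced 2.5:1 to 11 dB above → -19.8 dBFS.
Stage 2: below threshold (-19.8 ≤ -19.4); passes unchanged; output -19.8 dBFS.
Stage 3: -19.8 dBFS is 1.2 dB over -21 dBFS; at 4:1 that becomes 0.3 dB over, giving -20.7 dBFS.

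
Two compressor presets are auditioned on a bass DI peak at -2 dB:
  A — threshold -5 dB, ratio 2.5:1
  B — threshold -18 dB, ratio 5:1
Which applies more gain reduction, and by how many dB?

A: 3 dB over, compressed to 1.2 dB over, so 1.8 dB of GR.
B: 16 dB over, compressed to 3.2 dB over, so 12.8 dB of GR.
B applies 11 dB more gain reduction.

B, by 11 dB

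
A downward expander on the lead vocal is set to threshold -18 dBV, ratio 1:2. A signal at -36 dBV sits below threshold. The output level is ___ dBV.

-54 dBV

The input is 18 dB below the -18 dBV threshold.
A 1:2 expander multiplies undershoot by 2: 18 × 2 = 36 dB below threshold.
Output = -18 − 36 = -54 dBV.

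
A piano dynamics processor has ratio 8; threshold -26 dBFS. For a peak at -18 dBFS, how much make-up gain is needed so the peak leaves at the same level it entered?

7 dB

The peak compresses to -26 + 8/8 = -25 dBFS.
To reach -18 dBFS requires -18 − (-25) = 7 dB of make-up.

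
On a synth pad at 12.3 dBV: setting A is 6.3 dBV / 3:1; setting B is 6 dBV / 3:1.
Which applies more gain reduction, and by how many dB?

A: 6 dB over, compressed to 2 dB over, so 4 dB of GR.
B: 6.3 dB over, compressed to 2.1 dB over, so 4.2 dB of GR.
B reduces 0.2 dB more.

B, by 0.2 dB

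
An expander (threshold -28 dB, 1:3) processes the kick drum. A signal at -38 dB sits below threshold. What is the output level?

-58 dB

Undershoot = (-28) − (-38) = 10 dB.
At 1:3, that expands to 30 dB under threshold.
Output = -28 − 30 = -58 dB.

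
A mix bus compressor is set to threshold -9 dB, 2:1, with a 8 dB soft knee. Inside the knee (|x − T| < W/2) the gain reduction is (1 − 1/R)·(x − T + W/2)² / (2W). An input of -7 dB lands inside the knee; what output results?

-8.125 dB

x − T + W/2 = -7 − (-9) + 4 = 6.
GR = (1 − 1/2) × 6² / 16 = 0.5 × 36 / 16 = 1.125 dB.
Output = -7 − 1.125 = -8.125 dB.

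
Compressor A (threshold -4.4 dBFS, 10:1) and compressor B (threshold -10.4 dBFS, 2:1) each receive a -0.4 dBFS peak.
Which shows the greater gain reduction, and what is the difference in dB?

A: overshoot 4 dB → output overshoot 0.4 dB → GR 3.6 dB.
B: overshoot 10 dB → output overshoot 5 dB → GR 5 dB.
Difference: 1.4 dB in favour of B.

B, by 1.4 dB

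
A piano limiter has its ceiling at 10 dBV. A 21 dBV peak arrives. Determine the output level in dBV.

At ∞:1, everything above 10 dBV is held at the ceiling.

10 dBV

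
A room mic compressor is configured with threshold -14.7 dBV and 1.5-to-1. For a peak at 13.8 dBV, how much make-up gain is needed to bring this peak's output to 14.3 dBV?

Overshoot 28.5 dB → 28.5/1.5 = 19 dB after compression, so the compressed level is -14.7 + 19 = 4.3 dBV.
Make-up = target − compressed = 14.3 − 4.3 = 10 dB.

10 dB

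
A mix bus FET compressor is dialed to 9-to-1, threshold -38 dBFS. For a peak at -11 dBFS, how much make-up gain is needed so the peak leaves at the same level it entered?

24 dB

Without make-up, output = threshold + overshoot/9 = -38 + 3 = -35 dBFS.
Gap to target: 24 dB.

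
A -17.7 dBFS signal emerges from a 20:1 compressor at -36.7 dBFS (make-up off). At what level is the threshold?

-37.7 dBFS

Gain reduction = -17.7 − (-36.7) = 19 dB; output overshoot = GR / (R − 1) = 19 / 19 = 1 dB.
Threshold = output − output overshoot = -36.7 − 1 = -37.7 dBFS.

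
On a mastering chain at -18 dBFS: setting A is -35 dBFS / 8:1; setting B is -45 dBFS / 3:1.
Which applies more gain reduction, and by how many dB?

A: overshoot 17 dB → output overshoot 2.125 dB → GR 14.875 dB.
B: overshoot 27 dB → output overshoot 9 dB → GR 18 dB.
B reduces 3.125 dB more.

B, by 3.125 dB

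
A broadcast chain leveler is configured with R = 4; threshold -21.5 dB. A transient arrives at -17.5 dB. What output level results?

-20.5 dB

-17.5 dB sits 4 dB over threshold.
At 4:1 the overshoot is divided by 4, leaving 1 dB above threshold.
So the level is -21.5 + 1 = -20.5 dB.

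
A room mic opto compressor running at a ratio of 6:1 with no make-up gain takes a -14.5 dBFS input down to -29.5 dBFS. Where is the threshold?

-32.5 dBFS

Let T be the threshold. Output overshoot = (input overshoot)/R, so -29.5 − T = (-14.5 − T)/6.
6·(-29.5 − T) = -14.5 − T → 5·T = -177 − (-14.5) = -162.5.
T = -162.5/5 = -32.5 dBFS.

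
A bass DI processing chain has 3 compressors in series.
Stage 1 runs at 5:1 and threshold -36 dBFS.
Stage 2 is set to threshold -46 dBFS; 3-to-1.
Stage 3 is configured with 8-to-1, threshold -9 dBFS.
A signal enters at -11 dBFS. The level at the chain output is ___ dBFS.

-41 dBFS

Stage 1: -11 dBFS is 25 dB over -36 dBFS; at 5:1 that becomes 5 dB over, giving -31 dBFS.
Stage 2: overshoot 15 dB → 15/3 = 5 dB → -41 dBFS.
Stage 3: -41 dBFS is at or below the -9 dBFS threshold — no compression; output -41 dBFS.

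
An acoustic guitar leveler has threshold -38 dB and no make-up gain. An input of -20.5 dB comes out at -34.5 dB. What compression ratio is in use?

5:1

Input overshoot = -20.5 − (-38) = 17.5 dB; output overshoot = -34.5 − (-38) = 3.5 dB.
Ratio = 17.5 / 3.5 = 5.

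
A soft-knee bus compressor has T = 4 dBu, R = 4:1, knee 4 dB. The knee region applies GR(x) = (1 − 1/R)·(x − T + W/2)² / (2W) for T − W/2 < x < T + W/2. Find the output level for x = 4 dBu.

3.625 dBu

x − T + W/2 = 4 − 4 + 2 = 2.
GR = (1 − 1/4) × 2² / 8 = 0.75 × 4 / 8 = 0.375 dB.
Output = 4 − 0.375 = 3.625 dBu.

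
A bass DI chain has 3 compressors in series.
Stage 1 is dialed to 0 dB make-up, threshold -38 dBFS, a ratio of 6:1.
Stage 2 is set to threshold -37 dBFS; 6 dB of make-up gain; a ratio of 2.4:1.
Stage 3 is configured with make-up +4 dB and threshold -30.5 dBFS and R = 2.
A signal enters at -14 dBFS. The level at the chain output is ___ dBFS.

Stage 1: overshoot 24 dB → 24/6 = 4 dB → -34 dBFS.
Stage 2: 3 dB above -37 dBFS, reduced 2.4:1 to 1.25 dB above → -35.75 dBFS; +6 dB make-up → -29.75 dBFS.
Stage 3: overshoot 0.75 dB → 0.75/2 = 0.375 dB → -30.125 dBFS; +4 dB make-up → -26.125 dBFS.

-26.125 dBFS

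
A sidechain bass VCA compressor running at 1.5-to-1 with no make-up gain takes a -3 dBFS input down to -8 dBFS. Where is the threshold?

-18 dBFS

Input is 15 dB above T (since output overshoot × R = input overshoot: (-8 − T)·1.5 = -3 − T gives T = -18 dBFS).
Check: -18 + (-3 − (-18))/1.5 = -18 + 10 = -8 dBFS. ✓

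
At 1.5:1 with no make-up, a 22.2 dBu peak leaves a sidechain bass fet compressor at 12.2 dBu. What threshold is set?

-7.8 dBu

Gain reduction = 22.2 − 12.2 = 10 dB; output overshoot = GR / (R − 1) = 10 / 0.5 = 20 dB.
Threshold = output − output overshoot = 12.2 − 20 = -7.8 dBu.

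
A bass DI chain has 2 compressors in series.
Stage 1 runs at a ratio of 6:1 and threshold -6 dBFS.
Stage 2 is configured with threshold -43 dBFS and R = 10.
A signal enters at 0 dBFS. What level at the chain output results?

-39.2 dBFS

Stage 1: 0 dBFS is 6 dB over -6 dBFS; at 6:1 that becomes 1 dB over, giving -5 dBFS.
Stage 2: 38 dB above -43 dBFS, reduced 10:1 to 3.8 dB above → -39.2 dBFS.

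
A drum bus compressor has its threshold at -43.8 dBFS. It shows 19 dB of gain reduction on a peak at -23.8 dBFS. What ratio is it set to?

Input overshoot = -23.8 − (-43.8) = 20 dB.
Output overshoot = 20 − 19 = 1 dB.
Ratio = input overshoot / output overshoot = 20 / 1 = 20.

20:1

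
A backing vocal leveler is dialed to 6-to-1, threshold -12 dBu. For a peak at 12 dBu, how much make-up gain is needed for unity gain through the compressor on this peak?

20 dB

Overshoot 24 dB → 24/6 = 4 dB after compression, so the compressed level is -12 + 4 = -8 dBu.
Make-up = target − compressed = 12 − (-8) = 20 dB.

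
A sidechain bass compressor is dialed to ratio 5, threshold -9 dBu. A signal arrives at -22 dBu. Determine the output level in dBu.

-22 dBu

-22 dBu is 13 dB below the -9 dBu threshold, so no gain reduction is applied.
Output = input = -22 dBu.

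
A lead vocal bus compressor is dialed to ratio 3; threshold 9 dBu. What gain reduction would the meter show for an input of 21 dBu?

8 dB

21 dBu exceeds the threshold by 12 dB.
After 3:1 compression the overshoot becomes 12/3 = 4 dB.
Gain reduction = 12 − 4 = 8 dB.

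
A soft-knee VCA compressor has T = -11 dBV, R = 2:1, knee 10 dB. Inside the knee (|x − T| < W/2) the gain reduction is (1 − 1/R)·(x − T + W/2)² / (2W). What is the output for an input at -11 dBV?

x − T + W/2 = -11 − (-11) + 5 = 5.
GR = (1 − 1/2) × 5² / 20 = 0.5 × 25 / 20 = 0.625 dB.
Output = -11 − 0.625 = -11.625 dBV.

-11.625 dBV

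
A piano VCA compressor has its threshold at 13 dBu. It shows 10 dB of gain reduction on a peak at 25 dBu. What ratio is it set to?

6:1

Input overshoot = 25 − 13 = 12 dB.
Output overshoot = 12 − 10 = 2 dB.
Ratio = input overshoot / output overshoot = 12 / 2 = 6.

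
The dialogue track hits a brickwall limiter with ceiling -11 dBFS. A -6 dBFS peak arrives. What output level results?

The limiter clamps the peak to its -11 dBFS ceiling.

-11 dBFS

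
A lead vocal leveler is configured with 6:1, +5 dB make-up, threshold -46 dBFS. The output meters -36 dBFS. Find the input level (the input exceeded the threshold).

Before make-up, the level was -36 − 5 = -41 dBFS.
The compressed level sits -41 − (-46) = 5 dB over threshold.
Undo the ratio: input overshoot = 5 × 6 = 30 dB, giving input = -16 dBFS.

-16 dBFS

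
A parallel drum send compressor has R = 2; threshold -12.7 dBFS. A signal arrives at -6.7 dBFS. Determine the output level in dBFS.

The input is 6 dB above the -12.7 dBFS threshold.
The 6 dB excess becomes 3 dB after 2:1 reduction.
So the level is -12.7 + 3 = -9.7 dBFS.

-9.7 dBFS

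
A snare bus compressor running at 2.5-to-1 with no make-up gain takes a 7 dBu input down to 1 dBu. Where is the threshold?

Input is 10 dB above T (since output overshoot × R = input overshoot: (1 − T)·2.5 = 7 − T gives T = -3 dBu).
Check: -3 + (7 − (-3))/2.5 = -3 + 4 = 1 dBu. ✓

-3 dBu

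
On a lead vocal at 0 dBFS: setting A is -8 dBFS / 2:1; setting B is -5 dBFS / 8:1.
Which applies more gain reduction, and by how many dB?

B, by 0.375 dB

A: overshoot 8 dB → output overshoot 4 dB → GR 4 dB.
B: overshoot 5 dB → output overshoot 0.625 dB → GR 4.375 dB.
B reduces 0.375 dB more.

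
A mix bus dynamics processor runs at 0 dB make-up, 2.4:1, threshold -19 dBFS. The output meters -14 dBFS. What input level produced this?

That's 5 dB above the -19 dBFS threshold.
Undo the ratio: input overshoot = 5 × 2.4 = 12 dB, giving input = -7 dBFS.

-7 dBFS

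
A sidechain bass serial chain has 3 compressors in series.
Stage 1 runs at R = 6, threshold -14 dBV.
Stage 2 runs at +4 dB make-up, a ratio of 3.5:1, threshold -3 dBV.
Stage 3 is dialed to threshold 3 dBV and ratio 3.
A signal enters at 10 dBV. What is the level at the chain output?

-6 dBV

Stage 1: overshoot 24 dB → 24/6 = 4 dB → -10 dBV.
Stage 2: below threshold (-10 ≤ -3); passes unchanged; make-up brings it to -6 dBV.
Stage 3: -6 dBV ≤ 3 dBV, so stage 3 doesn't engage; output -6 dBV.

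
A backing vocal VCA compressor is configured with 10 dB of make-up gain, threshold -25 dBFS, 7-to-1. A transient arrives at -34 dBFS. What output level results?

-24 dBFS

-34 dBFS is 9 dB below the -25 dBFS threshold, so no gain reduction is applied.
Make-up gain adds 10 dB: -34 + 10 = -24 dBFS.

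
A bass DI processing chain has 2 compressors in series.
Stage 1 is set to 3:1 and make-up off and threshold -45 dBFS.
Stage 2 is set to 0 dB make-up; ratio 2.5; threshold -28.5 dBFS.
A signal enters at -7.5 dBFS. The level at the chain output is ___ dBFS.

-32.5 dBFS

Stage 1: 37.5 dB above -45 dBFS, reduced 3:1 to 12.5 dB above → -32.5 dBFS.
Stage 2: below threshold (-32.5 ≤ -28.5); passes unchanged; output -32.5 dBFS.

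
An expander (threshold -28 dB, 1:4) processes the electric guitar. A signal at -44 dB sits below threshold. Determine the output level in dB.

Below threshold, a 1:4 expander applies gain = (4−1)×(T − x) of attenuation.
(4−1) × 16 = 48 dB, so output = -44 − 48 = -92 dB.

-92 dB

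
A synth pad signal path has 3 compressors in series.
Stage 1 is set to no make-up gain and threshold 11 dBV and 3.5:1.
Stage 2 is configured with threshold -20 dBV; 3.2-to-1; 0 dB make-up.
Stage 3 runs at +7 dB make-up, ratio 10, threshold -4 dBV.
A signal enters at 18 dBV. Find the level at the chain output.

Stage 1: overshoot 7 dB → 7/3.5 = 2 dB → 13 dBV.
Stage 2: overshoot 33 dB → 33/3.2 = 10.3125 dB → -9.6875 dBV.
Stage 3: -9.6875 dBV is at or below the -4 dBV threshold — no compression; make-up brings it to -2.6875 dBV.

-2.6875 dBV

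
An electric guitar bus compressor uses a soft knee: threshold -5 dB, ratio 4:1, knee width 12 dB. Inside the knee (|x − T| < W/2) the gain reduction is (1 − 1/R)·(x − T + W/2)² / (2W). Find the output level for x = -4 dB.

x − T + W/2 = -4 − (-5) + 6 = 7.
GR = (1 − 1/4) × 7² / 24 = 0.75 × 49 / 24 = 1.53125 dB.
Output = -4 − 1.53125 = -5.53125 dB.

-5.53125 dB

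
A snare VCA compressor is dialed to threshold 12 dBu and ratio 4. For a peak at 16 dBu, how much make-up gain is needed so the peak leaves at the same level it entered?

3 dB

Overshoot 4 dB → 4/4 = 1 dB after compression, so the compressed level is 12 + 1 = 13 dBu.
Make-up = target − compressed = 16 − 13 = 3 dB.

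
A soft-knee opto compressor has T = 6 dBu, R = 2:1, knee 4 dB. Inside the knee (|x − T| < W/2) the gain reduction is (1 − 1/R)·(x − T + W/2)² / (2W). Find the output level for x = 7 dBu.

x − T + W/2 = 7 − 6 + 2 = 3.
GR = (1 − 1/2) × 3² / 8 = 0.5 × 9 / 8 = 0.5625 dB.
Output = 7 − 0.5625 = 6.4375 dBu.

6.4375 dBu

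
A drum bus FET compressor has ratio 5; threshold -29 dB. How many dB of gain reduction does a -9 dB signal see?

Overshoot = -9 − (-29) = 20 dB.
At 5:1, output sits 20/5 = 4 dB above threshold.
GR = overshoot in − overshoot out = 20 − 4 = 16 dB.

16 dB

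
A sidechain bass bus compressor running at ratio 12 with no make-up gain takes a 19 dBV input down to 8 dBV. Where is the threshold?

7 dBV

Input is 12 dB above T (since output overshoot × R = input overshoot: (8 − T)·12 = 19 − T gives T = 7 dBV).
Check: 7 + (19 − 7)/12 = 7 + 1 = 8 dBV. ✓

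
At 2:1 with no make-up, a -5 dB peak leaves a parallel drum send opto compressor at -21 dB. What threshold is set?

Let T be the threshold. Output overshoot = (input overshoot)/R, so -21 − T = (-5 − T)/2.
2·(-21 − T) = -5 − T → 1·T = -42 − (-5) = -37.
T = -37/1 = -37 dB.

-37 dB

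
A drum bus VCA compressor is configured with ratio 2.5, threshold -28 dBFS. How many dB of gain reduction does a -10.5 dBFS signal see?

10.5 dB

-10.5 dBFS exceeds the threshold by 17.5 dB.
At 2.5:1, output sits 17.5/2.5 = 7 dB above threshold.
So the signal is attenuated by 17.5 − 7 = 10.5 dB.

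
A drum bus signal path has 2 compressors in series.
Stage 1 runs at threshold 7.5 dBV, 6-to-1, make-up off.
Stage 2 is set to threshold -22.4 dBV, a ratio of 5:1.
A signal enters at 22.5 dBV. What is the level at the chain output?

-15.92 dBV

Stage 1: 22.5 dBV is 15 dB over 7.5 dBV; at 6:1 that becomes 2.5 dB over, giving 10 dBV.
Stage 2: overshoot 32.4 dB → 32.4/5 = 6.48 dB → -15.92 dBV.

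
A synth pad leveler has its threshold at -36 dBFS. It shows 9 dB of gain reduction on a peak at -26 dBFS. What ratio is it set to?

Input overshoot = -26 − (-36) = 10 dB.
Output overshoot = 10 − 9 = 1 dB.
Ratio = input overshoot / output overshoot = 10 / 1 = 10.

10:1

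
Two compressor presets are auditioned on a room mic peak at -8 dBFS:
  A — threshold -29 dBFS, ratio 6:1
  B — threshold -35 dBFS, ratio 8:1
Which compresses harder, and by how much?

B, by 6.125 dB

A: 21 dB over, compressed to 3.5 dB over, so 17.5 dB of GR.
B: 27 dB over, compressed to 3.375 dB over, so 23.625 dB of GR.
B reduces 6.125 dB more.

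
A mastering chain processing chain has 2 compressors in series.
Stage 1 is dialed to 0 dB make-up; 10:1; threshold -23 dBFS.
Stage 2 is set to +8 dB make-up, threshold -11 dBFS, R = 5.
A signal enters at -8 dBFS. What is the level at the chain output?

-13.5 dBFS

Stage 1: overshoot 15 dB → 15/10 = 1.5 dB → -21.5 dBFS.
Stage 2: below threshold (-21.5 ≤ -11); passes unchanged; make-up brings it to -13.5 dBFS.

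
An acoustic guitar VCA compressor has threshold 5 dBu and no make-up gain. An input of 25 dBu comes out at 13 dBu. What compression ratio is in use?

Input overshoot = 25 − 5 = 20 dB; output overshoot = 13 − 5 = 8 dB.
Ratio = 20 / 8 = 2.5.

2.5:1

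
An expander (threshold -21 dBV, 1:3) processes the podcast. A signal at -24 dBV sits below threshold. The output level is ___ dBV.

Below threshold, a 1:3 expander applies gain = (3−1)×(T − x) of attenuation.
(3−1) × 3 = 6 dB, so output = -24 − 6 = -30 dBV.

-30 dBV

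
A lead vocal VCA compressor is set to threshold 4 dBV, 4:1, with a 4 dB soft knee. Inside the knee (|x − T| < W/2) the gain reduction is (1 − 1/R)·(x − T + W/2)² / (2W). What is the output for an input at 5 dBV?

4.15625 dBV

x − T + W/2 = 5 − 4 + 2 = 3.
GR = (1 − 1/4) × 3² / 8 = 0.75 × 9 / 8 = 0.84375 dB.
Output = 5 − 0.84375 = 4.15625 dBV.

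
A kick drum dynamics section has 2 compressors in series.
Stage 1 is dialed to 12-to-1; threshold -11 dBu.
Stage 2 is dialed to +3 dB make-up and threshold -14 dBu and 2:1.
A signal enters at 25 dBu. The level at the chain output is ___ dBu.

-8 dBu

Stage 1: 25 dBu is 36 dB over -11 dBu; at 12:1 that becomes 3 dB over, giving -8 dBu.
Stage 2: overshoot 6 dB → 6/2 = 3 dB → -11 dBu; +3 dB make-up → -8 dBu.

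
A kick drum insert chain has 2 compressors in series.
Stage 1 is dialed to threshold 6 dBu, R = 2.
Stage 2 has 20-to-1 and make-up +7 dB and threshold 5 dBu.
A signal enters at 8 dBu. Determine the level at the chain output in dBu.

12.1 dBu

Stage 1: 8 dBu is 2 dB over 6 dBu; at 2:1 that becomes 1 dB over, giving 7 dBu.
Stage 2: 7 dBu is 2 dB over 5 dBu; at 20:1 that becomes 0.1 dB over, giving 5.1 dBu; +7 dB make-up → 12.1 dBu.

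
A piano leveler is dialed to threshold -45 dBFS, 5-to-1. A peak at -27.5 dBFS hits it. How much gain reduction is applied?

14 dB

The signal is 17.5 dB above threshold.
After 5:1 compression the overshoot becomes 17.5/5 = 3.5 dB.
GR = overshoot in − overshoot out = 17.5 − 3.5 = 14 dB.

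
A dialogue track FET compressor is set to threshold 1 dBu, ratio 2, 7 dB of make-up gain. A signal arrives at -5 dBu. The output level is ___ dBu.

-5 dBu is 6 dB below the 1 dBu threshold, so no gain reduction is applied.
Make-up gain adds 7 dB: -5 + 7 = 2 dBu.

2 dBu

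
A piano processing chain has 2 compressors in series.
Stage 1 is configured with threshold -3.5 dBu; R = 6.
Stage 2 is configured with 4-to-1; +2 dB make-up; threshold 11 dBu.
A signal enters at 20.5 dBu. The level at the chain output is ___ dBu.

2.5 dBu

Stage 1: 24 dB above -3.5 dBu, reduced 6:1 to 4 dB above → 0.5 dBu.
Stage 2: 0.5 dBu is at or below the 11 dBu threshold — no compression; make-up brings it to 2.5 dBu.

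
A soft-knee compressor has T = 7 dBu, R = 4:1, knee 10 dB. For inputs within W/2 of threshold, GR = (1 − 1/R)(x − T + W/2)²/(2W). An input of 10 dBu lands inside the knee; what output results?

7.6 dBu

x − T + W/2 = 10 − 7 + 5 = 8.
GR = (1 − 1/4) × 8² / 20 = 0.75 × 64 / 20 = 2.4 dB.
Output = 10 − 2.4 = 7.6 dBu.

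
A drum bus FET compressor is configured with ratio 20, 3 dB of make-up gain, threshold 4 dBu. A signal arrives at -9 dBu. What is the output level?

-9 dBu is 13 dB below the 4 dBu threshold, so no gain reduction is applied.
Make-up gain adds 3 dB: -9 + 3 = -6 dBu.

-6 dBu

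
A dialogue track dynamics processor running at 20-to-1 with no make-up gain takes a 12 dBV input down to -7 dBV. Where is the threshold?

-8 dBV

Gain reduction = 12 − (-7) = 19 dB; output overshoot = GR / (R − 1) = 19 / 19 = 1 dB.
Threshold = output − output overshoot = -7 − 1 = -8 dBV.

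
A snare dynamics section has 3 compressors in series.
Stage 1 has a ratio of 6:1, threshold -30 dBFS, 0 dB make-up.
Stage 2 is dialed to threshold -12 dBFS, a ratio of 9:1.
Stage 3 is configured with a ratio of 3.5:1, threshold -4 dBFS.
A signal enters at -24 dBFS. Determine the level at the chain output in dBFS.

Stage 1: -24 dBFS is 6 dB over -30 dBFS; at 6:1 that becomes 1 dB over, giving -29 dBFS.
Stage 2: -29 dBFS is at or below the -12 dBFS threshold — no compression; output -29 dBFS.
Stage 3: below threshold (-29 ≤ -4); passes unchanged; output -29 dBFS.

-29 dBFS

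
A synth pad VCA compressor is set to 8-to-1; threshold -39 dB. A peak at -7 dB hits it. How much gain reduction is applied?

Overshoot = -7 − (-39) = 32 dB.
At 8:1, output sits 32/8 = 4 dB above threshold.
GR = overshoot in − overshoot out = 32 − 4 = 28 dB.

28 dB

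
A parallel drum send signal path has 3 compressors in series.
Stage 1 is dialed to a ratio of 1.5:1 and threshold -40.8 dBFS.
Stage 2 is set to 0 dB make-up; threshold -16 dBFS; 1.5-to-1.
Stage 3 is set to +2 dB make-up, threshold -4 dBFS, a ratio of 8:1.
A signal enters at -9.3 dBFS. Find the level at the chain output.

-17.8 dBFS

Stage 1: -9.3 dBFS is 31.5 dB over -40.8 dBFS; at 1.5:1 that becomes 21 dB over, giving -19.8 dBFS.
Stage 2: below threshold (-19.8 ≤ -16); passes unchanged; output -19.8 dBFS.
Stage 3: -19.8 dBFS ≤ -4 dBFS, so stage 3 doesn't engage; make-up brings it to -17.8 dBFS.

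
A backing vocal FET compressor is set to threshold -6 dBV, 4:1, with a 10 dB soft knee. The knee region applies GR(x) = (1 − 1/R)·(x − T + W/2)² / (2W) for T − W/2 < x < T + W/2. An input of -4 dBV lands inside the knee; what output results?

-5.8375 dBV

x − T + W/2 = -4 − (-6) + 5 = 7.
GR = (1 − 1/4) × 7² / 20 = 0.75 × 49 / 20 = 1.8375 dB.
Output = -4 − 1.8375 = -5.8375 dBV.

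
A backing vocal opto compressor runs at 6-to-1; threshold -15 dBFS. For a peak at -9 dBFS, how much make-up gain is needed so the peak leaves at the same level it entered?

5 dB

Overshoot 6 dB → 6/6 = 1 dB after compression, so the compressed level is -15 + 1 = -14 dBFS.
Make-up = target − compressed = -9 − (-14) = 5 dB.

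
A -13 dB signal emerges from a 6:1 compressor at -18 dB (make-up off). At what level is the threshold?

Input is 6 dB above T (since output overshoot × R = input overshoot: (-18 − T)·6 = -13 − T gives T = -19 dB).
Check: -19 + (-13 − (-19))/6 = -19 + 1 = -18 dB. ✓

-19 dB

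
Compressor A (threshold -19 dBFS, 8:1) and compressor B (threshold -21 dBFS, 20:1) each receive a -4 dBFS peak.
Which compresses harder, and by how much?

B, by 3.025 dB

A: 15 dB over, compressed to 1.875 dB over, so 13.125 dB of GR.
B: 17 dB over, compressed to 0.85 dB over, so 16.15 dB of GR.
B reduces 3.025 dB more.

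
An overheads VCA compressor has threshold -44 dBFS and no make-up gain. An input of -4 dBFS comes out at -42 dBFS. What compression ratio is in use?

20:1

Input overshoot = -4 − (-44) = 40 dB; output overshoot = -42 − (-44) = 2 dB.
Ratio = 40 / 2 = 20.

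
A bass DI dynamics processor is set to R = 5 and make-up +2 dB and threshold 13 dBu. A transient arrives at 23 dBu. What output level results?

Overshoot: 23 − 13 = 10 dB.
5:1 compression reduces that to 10/5 = 2 dB over.
So the level is 13 + 2 = 15 dBu; make-up adds 2 dB, giving 17 dBu.

17 dBu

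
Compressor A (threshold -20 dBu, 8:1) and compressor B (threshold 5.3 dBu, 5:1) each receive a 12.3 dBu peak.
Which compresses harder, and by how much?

A: overshoot 32.3 dB → output overshoot 4.0375 dB → GR 28.2625 dB.
B: overshoot 7 dB → output overshoot 1.4 dB → GR 5.6 dB.
A reduces 22.6625 dB more.

A, by 22.6625 dB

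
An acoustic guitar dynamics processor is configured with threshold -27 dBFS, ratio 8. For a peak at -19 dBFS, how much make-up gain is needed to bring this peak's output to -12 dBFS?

14 dB

Without make-up, output = threshold + overshoot/8 = -27 + 1 = -26 dBFS.
Gap to target: 14 dB.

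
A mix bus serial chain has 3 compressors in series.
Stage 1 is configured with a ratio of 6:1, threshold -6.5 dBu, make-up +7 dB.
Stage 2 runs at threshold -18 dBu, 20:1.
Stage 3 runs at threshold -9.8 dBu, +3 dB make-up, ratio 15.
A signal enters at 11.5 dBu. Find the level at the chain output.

-13.925 dBu

Stage 1: 18 dB above -6.5 dBu, reduced 6:1 to 3 dB above → -3.5 dBu; +7 dB make-up → 3.5 dBu.
Stage 2: 21.5 dB above -18 dBu, reduced 20:1 to 1.075 dB above → -16.925 dBu.
Stage 3: below threshold (-16.925 ≤ -9.8); passes unchanged; make-up brings it to -13.925 dBu.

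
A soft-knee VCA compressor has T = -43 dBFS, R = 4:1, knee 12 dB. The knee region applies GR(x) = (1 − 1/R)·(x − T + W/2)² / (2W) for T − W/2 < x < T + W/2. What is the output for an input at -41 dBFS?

-43 dBFS

x − T + W/2 = -41 − (-43) + 6 = 8.
GR = (1 − 1/4) × 8² / 24 = 0.75 × 64 / 24 = 2 dB.
Output = -41 − 2 = -43 dBFS.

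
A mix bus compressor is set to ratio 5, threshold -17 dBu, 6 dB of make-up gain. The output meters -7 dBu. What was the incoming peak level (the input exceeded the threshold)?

Before make-up, the level was -7 − 6 = -13 dBu.
Post-compression overshoot = -13 − (-17) = 4 dB.
Input overshoot = R × output overshoot = 20 dB → input = -17 + 20 = 3 dBu.

3 dBu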